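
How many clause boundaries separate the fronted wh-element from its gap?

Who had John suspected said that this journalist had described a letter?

1

"who" is extracted from the subject of "said".
Boundaries crossed, outermost first: [Ø] — 1 in total.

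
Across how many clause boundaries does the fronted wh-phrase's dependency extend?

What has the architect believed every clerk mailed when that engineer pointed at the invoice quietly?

1

"what" is extracted from the object of "mailed".
Boundaries crossed, outermost first: [Ø] — 1 in total.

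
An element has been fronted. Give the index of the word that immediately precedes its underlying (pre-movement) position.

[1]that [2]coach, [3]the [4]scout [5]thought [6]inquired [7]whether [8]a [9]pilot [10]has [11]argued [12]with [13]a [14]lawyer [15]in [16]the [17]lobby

5

The displaced element is "that coach" (word 2).
It is linked across 1 clause boundary (Ø).
It functions as the subject of "inquired", so the gap sits immediately after word 5 ("thought").
Base order: The scout thought that that coach inquired whether a pilot has argued with a lawyer in the lobby.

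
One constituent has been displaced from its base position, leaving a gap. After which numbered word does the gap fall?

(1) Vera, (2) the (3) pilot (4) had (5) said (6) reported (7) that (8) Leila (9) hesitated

5

The displaced element is "Vera" (word 1).
It is linked across 1 clause boundary (Ø).
It functions as the subject of "reported", so the gap sits immediately after word 5 ("said").
Base order: The pilot had said that Vera reported that Leila hesitated.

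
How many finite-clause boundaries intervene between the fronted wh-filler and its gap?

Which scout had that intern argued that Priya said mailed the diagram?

"which scout" is extracted from the subject of "mailed".
Boundaries crossed, outermost first: [that], [Ø] — 2 in total.

2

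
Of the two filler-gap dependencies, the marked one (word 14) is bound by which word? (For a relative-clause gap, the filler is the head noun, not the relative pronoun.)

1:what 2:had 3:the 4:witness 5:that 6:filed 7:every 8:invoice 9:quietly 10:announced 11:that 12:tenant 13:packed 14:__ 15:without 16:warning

1

The marked gap is the direct object of "packed".
Its filler is the fronted wh-phrase "what", at word 1.
(The other dependency links word 4 to a gap after word 5.)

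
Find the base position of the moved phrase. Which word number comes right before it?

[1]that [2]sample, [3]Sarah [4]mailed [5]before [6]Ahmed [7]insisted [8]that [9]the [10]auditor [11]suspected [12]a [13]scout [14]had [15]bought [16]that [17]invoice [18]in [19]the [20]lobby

The displaced element is "that sample" (word 2).
It functions as the direct object of "mailed", so the gap sits immediately after word 4 ("mailed").
Base order: Sarah mailed that sample before Ahmed insisted that the auditor suspected a scout had bought that invoice in the lobby.

4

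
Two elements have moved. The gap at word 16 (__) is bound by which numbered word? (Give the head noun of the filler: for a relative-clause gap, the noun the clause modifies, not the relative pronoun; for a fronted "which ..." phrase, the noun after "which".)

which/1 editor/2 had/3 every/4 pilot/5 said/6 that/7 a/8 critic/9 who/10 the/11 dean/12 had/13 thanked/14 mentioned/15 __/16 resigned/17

The marked gap is the subject of "resigned".
Its filler is the fronted wh-phrase "which editor", at word 2.
(The other dependency links word 9 to a gap after word 14.)

2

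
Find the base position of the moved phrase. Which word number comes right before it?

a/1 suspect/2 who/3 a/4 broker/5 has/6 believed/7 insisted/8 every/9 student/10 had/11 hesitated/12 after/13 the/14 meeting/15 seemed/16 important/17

The displaced element is "a suspect" (word 2).
It is linked across 1 clause boundary (Ø).
It functions as the subject of "insisted", so the gap sits immediately after word 7 ("believed").
Base order: A broker has believed that a suspect insisted every student had hesitated after the meeting.

7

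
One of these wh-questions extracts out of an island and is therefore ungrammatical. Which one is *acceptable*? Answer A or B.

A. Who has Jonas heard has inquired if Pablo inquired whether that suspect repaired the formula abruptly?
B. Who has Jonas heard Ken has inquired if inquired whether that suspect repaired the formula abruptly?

A

In B, the wh-phrase is extracted from inside a wh-island (introduced by "if"), which blocks movement.
In A, the extraction path crosses only that-complement boundaries, which are transparent.
So A is grammatical.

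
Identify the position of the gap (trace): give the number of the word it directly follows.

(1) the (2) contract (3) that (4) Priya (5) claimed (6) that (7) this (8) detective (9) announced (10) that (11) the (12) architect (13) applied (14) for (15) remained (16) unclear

The displaced element is "the contract" (word 2).
It is linked across 2 clause boundaries (that → that).
It functions as the object of the preposition "for" of "applied", so the gap sits immediately after word 14 ("for").
Base order: Priya claimed that this detective announced that the architect applied for the contract.

14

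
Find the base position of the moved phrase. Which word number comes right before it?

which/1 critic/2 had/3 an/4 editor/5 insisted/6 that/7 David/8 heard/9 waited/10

The displaced element is "which critic" (word 2).
It is linked across 2 clause boundaries (that → Ø).
It functions as the subject of "waited", so the gap sits immediately after word 9 ("heard").
Base order: An editor had insisted that David heard that which critic waited.

9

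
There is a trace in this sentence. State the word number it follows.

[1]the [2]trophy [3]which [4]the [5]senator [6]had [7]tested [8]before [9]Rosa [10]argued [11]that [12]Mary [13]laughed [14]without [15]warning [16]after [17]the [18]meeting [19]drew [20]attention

7

The displaced element is "the trophy" (word 2).
It functions as the direct object of "tested", so the gap sits immediately after word 7 ("tested").
Base order: The senator had tested the trophy before Rosa argued that Mary laughed without warning after the meeting.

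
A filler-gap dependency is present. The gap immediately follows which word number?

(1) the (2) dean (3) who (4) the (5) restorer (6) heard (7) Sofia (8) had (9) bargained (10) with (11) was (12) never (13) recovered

The displaced element is "the dean" (word 2).
It is linked across 1 clause boundary (Ø).
It functions as the object of the preposition "with" of "bargained", so the gap sits immediately after word 10 ("with").
Base order: The restorer heard Sofia had bargained with the dean.

10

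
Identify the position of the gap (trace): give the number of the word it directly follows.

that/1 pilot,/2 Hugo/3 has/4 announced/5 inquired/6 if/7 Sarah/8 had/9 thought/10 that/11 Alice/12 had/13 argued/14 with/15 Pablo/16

The displaced element is "that pilot" (word 2).
It is linked across 1 clause boundary (Ø).
It functions as the subject of "inquired", so the gap sits immediately after word 5 ("announced").
Base order: Hugo has announced that pilot inquired if Sarah had thought that Alice had argued with Pablo.

5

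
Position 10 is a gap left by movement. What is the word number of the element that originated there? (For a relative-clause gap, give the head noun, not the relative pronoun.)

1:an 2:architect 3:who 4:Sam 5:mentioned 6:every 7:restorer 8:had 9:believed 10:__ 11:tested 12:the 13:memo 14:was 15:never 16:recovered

The gap at 10 is the subject of "tested", inside a relative clause.
The relative pronoun is "who" (word 3); it is bound by the head noun immediately before it.
Its filler is the head noun "architect", at word 2.

2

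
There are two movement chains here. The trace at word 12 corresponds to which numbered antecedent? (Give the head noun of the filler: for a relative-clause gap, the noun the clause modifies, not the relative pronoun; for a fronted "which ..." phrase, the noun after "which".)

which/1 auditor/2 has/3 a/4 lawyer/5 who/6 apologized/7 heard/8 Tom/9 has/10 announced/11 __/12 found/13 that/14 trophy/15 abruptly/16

2

The marked gap is the subject of "found".
Its filler is the fronted wh-phrase "which auditor", at word 2.
(The other dependency links word 5 to a gap after word 6.)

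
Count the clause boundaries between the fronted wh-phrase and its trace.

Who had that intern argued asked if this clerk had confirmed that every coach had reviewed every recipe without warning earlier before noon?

"who" is extracted from the subject of "asked".
Boundaries crossed, outermost first: [Ø] — 1 in total.

1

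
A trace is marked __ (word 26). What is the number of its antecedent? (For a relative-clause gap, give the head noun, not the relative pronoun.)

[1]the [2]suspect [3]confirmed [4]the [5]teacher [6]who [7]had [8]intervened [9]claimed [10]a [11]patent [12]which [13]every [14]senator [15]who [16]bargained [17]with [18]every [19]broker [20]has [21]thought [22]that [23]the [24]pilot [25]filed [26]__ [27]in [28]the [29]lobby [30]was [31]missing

The gap at 26 is the object of "filed", inside a relative clause.
The relative pronoun is "which" (word 12); it is bound by the head noun immediately before it.
Its filler is the head noun "patent", at word 11.

11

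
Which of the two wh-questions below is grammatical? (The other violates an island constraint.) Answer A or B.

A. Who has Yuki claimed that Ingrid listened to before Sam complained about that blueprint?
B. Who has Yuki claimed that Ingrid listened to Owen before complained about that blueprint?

A

In B, the wh-phrase is extracted from inside an adjunct island (introduced by "before"), which blocks movement.
In A, the extraction path crosses only that-complement boundaries, which are transparent.
So A is grammatical.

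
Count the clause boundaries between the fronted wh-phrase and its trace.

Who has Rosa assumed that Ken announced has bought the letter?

2

"who" is extracted from the subject of "bought".
Boundaries crossed, outermost first: [that], [Ø] — 2 in total.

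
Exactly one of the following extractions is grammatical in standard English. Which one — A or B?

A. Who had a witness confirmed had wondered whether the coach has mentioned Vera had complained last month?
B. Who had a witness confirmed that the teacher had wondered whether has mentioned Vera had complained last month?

A

In B, the wh-phrase is extracted from inside a wh-island (introduced by "whether"), which blocks movement.
In A, the extraction path crosses only that-complement boundaries, which are transparent.
So A is grammatical.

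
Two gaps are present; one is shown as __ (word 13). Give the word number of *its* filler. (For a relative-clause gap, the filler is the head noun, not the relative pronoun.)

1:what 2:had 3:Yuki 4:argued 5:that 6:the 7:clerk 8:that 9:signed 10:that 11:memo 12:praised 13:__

1

The marked gap is the direct object of "praised".
Its filler is the fronted wh-phrase "what", at word 1.
(The other dependency links word 7 to a gap after word 8.)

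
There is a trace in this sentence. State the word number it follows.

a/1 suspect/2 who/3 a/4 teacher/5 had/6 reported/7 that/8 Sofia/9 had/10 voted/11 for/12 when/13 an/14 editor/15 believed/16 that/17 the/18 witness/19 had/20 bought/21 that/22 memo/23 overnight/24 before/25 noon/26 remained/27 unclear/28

The displaced element is "a suspect" (word 2).
It is linked across 1 clause boundary (that).
It functions as the object of the preposition "for" of "voted", so the gap sits immediately after word 12 ("for").
Base order: A teacher had reported that Sofia had voted for a suspect when an editor believed that the witness had bought that memo overnight before noon.

12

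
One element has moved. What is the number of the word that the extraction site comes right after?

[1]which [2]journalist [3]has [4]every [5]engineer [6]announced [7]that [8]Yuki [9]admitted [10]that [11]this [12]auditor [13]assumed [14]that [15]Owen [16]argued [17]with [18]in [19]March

17

The displaced element is "which journalist" (word 2).
It is linked across 3 clause boundaries (that → that → that).
It functions as the object of the preposition "with" of "argued", so the gap sits immediately after word 17 ("with").
Base order: Every engineer has announced that Yuki admitted that this auditor assumed that Owen argued with which journalist in March.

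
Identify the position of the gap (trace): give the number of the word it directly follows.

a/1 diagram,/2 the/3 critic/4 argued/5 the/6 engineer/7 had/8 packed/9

9

The displaced element is "a diagram" (word 2).
It is linked across 1 clause boundary (Ø).
It functions as the direct object of "packed", so the gap sits immediately after word 9 ("packed").
Base order: The critic argued the engineer had packed a diagram.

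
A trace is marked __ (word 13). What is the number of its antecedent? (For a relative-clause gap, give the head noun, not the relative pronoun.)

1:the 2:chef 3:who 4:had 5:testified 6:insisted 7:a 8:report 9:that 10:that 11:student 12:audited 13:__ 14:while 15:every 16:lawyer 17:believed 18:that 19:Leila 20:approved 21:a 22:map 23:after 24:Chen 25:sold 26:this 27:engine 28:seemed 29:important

The gap at 13 is the object of "audited", inside a relative clause.
The relative pronoun is "that" (word 9); it is bound by the head noun immediately before it.
Its filler is the head noun "report", at word 8.

8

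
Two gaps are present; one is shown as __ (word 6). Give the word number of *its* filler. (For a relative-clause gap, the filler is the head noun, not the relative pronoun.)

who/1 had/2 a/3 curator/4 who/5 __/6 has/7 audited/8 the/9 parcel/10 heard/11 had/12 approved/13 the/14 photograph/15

4

The marked gap is inside the relative clause, the subject of "audited".
Its filler is the head noun "curator" (via "who"), at word 4.
(The other dependency links word 1 to a gap after word 11.)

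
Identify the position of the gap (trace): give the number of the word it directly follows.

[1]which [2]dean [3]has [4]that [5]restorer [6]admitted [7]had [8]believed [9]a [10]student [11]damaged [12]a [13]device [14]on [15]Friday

6

The displaced element is "which dean" (word 2).
It is linked across 1 clause boundary (Ø).
It functions as the subject of "believed", so the gap sits immediately after word 6 ("admitted").
Base order: That restorer has admitted that which dean had believed a student damaged a device on Friday.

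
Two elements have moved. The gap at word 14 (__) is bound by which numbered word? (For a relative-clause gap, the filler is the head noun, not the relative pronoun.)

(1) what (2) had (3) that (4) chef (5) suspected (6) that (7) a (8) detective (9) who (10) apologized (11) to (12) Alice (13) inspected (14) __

The marked gap is the direct object of "inspected".
Its filler is the fronted wh-phrase "what", at word 1.
(The other dependency links word 8 to a gap after word 9.)

1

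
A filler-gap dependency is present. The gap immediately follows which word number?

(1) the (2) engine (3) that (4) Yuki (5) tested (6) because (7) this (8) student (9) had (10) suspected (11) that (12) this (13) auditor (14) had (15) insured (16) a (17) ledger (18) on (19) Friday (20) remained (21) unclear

5

The displaced element is "the engine" (word 2).
It functions as the direct object of "tested", so the gap sits immediately after word 5 ("tested").
Base order: Yuki tested the engine because this student had suspected that this auditor had insured a ledger on Friday.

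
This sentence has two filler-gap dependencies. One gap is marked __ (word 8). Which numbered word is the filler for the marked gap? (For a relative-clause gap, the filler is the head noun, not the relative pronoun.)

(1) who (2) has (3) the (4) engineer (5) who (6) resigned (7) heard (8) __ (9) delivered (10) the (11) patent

1

The marked gap is the subject of "delivered".
Its filler is the fronted wh-phrase "who", at word 1.
(The other dependency links word 4 to a gap after word 5.)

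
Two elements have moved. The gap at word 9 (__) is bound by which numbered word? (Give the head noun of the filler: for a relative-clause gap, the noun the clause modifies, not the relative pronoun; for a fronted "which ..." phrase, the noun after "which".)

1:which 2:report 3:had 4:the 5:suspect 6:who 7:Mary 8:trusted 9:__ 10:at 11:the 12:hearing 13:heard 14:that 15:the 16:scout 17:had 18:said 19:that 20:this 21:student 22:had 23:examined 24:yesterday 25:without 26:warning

The marked gap is inside the relative clause, the direct object of "trusted".
Its filler is the head noun "suspect" (via "who"), at word 5.
(The other dependency links word 2 to a gap after word 23.)

5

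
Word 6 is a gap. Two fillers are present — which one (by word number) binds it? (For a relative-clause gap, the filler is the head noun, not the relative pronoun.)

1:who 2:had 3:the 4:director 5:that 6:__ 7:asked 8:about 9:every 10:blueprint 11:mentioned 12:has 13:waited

The marked gap is inside the relative clause, the subject of "asked".
Its filler is the head noun "director" (via "that"), at word 4.
(The other dependency links word 1 to a gap after word 11.)

4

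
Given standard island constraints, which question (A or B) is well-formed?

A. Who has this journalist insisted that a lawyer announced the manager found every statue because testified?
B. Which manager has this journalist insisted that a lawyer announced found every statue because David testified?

B

In A, the wh-phrase is extracted from inside an adjunct island (introduced by "because"), which blocks movement.
In B, the extraction path crosses only that-complement boundaries, which are transparent.
So B is grammatical.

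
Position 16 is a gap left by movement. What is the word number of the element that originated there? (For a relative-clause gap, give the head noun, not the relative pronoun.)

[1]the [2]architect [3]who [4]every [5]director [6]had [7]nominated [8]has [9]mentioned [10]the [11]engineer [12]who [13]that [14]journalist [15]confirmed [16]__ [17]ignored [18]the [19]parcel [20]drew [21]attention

11

The gap at 16 is the subject of "ignored", inside a relative clause.
The relative pronoun is "who" (word 12); it is bound by the head noun immediately before it.
Its filler is the head noun "engineer", at word 11.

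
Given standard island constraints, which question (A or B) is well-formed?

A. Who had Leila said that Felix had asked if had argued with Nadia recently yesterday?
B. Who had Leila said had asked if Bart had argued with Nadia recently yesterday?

In A, the wh-phrase is extracted from inside a wh-island (introduced by "if"), which blocks movement.
In B, the extraction path crosses only that-complement boundaries, which are transparent.
So B is grammatical.

B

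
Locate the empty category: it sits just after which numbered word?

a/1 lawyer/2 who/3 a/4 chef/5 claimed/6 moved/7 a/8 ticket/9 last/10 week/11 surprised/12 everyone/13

6

The displaced element is "a lawyer" (word 2).
It is linked across 1 clause boundary (Ø).
It functions as the subject of "moved", so the gap sits immediately after word 6 ("claimed").
Base order: A chef claimed that a lawyer moved a ticket last week.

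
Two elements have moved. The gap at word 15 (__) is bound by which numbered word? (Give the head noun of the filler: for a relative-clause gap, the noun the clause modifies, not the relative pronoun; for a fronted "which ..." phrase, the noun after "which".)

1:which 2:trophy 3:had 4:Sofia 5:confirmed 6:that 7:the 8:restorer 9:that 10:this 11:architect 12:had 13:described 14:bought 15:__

2

The marked gap is the direct object of "bought".
Its filler is the fronted wh-phrase "which trophy", at word 2.
(The other dependency links word 8 to a gap after word 13.)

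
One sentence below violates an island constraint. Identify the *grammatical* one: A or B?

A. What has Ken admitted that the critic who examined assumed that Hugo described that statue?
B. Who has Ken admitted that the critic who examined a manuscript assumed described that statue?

B

In A, the wh-phrase is extracted from inside a complex-NP island (relative clause) (introduced by "who"), which blocks movement.
In B, the extraction path crosses only that-complement boundaries, which are transparent.
So B is grammatical.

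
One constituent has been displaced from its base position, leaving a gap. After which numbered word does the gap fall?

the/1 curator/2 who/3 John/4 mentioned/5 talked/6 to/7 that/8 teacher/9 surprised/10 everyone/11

5

The displaced element is "the curator" (word 2).
It is linked across 1 clause boundary (Ø).
It functions as the subject of "talked", so the gap sits immediately after word 5 ("mentioned").
Base order: John mentioned that the curator talked to that teacher.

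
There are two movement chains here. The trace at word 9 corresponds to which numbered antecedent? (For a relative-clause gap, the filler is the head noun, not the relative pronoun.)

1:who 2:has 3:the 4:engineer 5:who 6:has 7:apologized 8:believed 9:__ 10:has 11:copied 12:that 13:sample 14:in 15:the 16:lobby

1

The marked gap is the subject of "copied".
Its filler is the fronted wh-phrase "who", at word 1.
(The other dependency links word 4 to a gap after word 5.)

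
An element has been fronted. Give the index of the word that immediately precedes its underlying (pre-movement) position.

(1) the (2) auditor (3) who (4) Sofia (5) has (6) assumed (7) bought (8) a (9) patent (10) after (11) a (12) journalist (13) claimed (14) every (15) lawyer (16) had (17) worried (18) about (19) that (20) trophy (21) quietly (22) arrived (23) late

6

The displaced element is "the auditor" (word 2).
It is linked across 1 clause boundary (Ø).
It functions as the subject of "bought", so the gap sits immediately after word 6 ("assumed").
Base order: Sofia has assumed that the auditor bought a patent after a journalist claimed every lawyer had worried about that trophy quietly.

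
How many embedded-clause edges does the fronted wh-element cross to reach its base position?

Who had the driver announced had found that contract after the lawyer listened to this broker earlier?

"who" is extracted from the subject of "found".
Boundaries crossed, outermost first: [Ø] — 1 in total.

1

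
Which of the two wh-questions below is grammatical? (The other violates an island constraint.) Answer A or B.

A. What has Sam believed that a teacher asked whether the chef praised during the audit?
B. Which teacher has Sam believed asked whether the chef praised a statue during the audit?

In A, the wh-phrase is extracted from inside a wh-island (introduced by "whether"), which blocks movement.
In B, the extraction path crosses only that-complement boundaries, which are transparent.
So B is grammatical.

B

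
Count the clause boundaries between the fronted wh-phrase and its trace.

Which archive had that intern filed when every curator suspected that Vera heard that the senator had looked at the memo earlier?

0

"which archive" originates inside the matrix clause — no clause boundary is crossed.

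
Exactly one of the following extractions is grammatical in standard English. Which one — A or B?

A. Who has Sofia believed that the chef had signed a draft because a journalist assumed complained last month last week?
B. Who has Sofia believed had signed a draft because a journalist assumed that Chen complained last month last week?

B

In A, the wh-phrase is extracted from inside an adjunct island (introduced by "because"), which blocks movement.
In B, the extraction path crosses only that-complement boundaries, which are transparent.
So B is grammatical.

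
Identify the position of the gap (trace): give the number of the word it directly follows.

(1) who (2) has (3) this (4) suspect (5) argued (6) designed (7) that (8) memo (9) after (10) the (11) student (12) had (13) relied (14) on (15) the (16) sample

The displaced element is "who" (word 1).
It is linked across 1 clause boundary (Ø).
It functions as the subject of "designed", so the gap sits immediately after word 5 ("argued").
Base order: This suspect has argued that who designed that memo after the student had relied on the sample.

5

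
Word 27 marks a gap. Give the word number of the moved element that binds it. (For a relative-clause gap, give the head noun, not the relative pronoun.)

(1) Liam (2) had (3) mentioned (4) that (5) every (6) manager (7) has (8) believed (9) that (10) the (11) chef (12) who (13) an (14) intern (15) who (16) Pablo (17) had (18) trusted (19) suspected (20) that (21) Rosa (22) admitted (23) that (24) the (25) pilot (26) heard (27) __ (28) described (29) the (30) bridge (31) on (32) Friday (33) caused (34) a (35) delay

11

The gap at 27 is the subject of "described", inside a relative clause.
The relative pronoun is "who" (word 12); it is bound by the head noun immediately before it.
Its filler is the head noun "chef", at word 11.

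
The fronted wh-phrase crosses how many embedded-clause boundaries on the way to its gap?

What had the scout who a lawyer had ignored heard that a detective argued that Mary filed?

2

"what" is extracted from the object of "filed".
Boundaries crossed, outermost first: [that], [that] — 2 in total.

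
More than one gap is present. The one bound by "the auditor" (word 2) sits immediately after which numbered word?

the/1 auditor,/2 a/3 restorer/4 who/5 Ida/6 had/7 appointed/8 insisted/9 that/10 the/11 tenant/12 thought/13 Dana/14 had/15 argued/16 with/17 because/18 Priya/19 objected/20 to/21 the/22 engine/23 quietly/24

17

The displaced element is "the auditor" (word 2).
It is linked across 2 clause boundaries (that → Ø).
It functions as the object of the preposition "with" of "argued", so the gap sits immediately after word 17 ("with").
Base order: A restorer who Ida had appointed insisted that the tenant thought Dana had argued with the auditor because Priya objected to the engine quietly.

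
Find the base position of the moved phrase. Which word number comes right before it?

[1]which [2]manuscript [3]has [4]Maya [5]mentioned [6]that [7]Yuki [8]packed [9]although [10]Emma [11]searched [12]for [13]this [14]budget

The displaced element is "which manuscript" (word 2).
It is linked across 1 clause boundary (that).
It functions as the direct object of "packed", so the gap sits immediately after word 8 ("packed").
Base order: Maya has mentioned that Yuki packed which manuscript although Emma searched for this budget.

8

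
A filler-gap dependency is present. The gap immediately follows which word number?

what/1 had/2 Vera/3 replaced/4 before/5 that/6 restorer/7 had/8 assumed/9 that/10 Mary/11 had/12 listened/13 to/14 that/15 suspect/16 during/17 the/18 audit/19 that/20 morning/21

4

The displaced element is "what" (word 1).
It functions as the direct object of "replaced", so the gap sits immediately after word 4 ("replaced").
Base order: Vera had replaced what before that restorer had assumed that Mary had listened to that suspect during the audit that morning.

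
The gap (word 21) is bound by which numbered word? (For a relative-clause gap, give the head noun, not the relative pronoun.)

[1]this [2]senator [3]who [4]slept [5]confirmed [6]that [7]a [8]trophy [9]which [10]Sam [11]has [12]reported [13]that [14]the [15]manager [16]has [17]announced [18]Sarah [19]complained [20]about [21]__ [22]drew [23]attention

The gap at 21 is the prepositional object of "complained", inside a relative clause.
The relative pronoun is "which" (word 9); it is bound by the head noun immediately before it.
Its filler is the head noun "trophy", at word 8.

8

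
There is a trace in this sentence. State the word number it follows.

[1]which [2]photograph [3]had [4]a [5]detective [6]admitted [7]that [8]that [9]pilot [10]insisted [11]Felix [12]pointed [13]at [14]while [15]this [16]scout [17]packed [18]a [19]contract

13

The displaced element is "which photograph" (word 2).
It is linked across 2 clause boundaries (that → Ø).
It functions as the object of the preposition "at" of "pointed", so the gap sits immediately after word 13 ("at").
Base order: A detective had admitted that that pilot insisted Felix pointed at which photograph while this scout packed a contract.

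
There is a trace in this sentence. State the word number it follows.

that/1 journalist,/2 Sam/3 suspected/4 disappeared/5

4

The displaced element is "that journalist" (word 2).
It is linked across 1 clause boundary (Ø).
It functions as the subject of "disappeared", so the gap sits immediately after word 4 ("suspected").
Base order: Sam suspected that journalist disappeared.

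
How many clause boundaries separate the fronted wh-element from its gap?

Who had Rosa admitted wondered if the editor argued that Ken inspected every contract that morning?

1

"who" is extracted from the subject of "wondered".
Boundaries crossed, outermost first: [Ø] — 1 in total.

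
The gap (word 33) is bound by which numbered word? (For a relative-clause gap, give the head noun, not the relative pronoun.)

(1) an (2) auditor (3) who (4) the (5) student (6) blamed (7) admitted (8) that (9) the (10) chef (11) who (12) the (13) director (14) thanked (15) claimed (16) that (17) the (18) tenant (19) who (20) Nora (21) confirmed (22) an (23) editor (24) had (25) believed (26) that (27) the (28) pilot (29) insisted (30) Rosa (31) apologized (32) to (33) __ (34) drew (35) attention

The gap at 33 is the prepositional object of "apologized", inside a relative clause.
The relative pronoun is "who" (word 19); it is bound by the head noun immediately before it.
Its filler is the head noun "tenant", at word 18.

18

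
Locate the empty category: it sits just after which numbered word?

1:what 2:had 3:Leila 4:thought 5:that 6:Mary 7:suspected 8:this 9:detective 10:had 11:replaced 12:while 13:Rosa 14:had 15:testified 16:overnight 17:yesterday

11

The displaced element is "what" (word 1).
It is linked across 2 clause boundaries (that → Ø).
It functions as the direct object of "replaced", so the gap sits immediately after word 11 ("replaced").
Base order: Leila had thought that Mary suspected this detective had replaced what while Rosa had testified overnight yesterday.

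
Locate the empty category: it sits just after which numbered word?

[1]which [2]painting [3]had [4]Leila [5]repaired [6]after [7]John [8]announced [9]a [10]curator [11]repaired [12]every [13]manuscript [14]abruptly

The displaced element is "which painting" (word 2).
It functions as the direct object of "repaired", so the gap sits immediately after word 5 ("repaired").
Base order: Leila had repaired which painting after John announced a curator repaired every manuscript abruptly.

5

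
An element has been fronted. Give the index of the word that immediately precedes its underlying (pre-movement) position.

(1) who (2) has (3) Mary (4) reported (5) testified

4

The displaced element is "who" (word 1).
It is linked across 1 clause boundary (Ø).
It functions as the subject of "testified", so the gap sits immediately after word 4 ("reported").
Base order: Mary has reported who testified.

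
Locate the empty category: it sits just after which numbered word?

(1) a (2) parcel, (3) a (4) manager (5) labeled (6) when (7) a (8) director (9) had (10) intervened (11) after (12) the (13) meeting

The displaced element is "a parcel" (word 2).
It functions as the direct object of "labeled", so the gap sits immediately after word 5 ("labeled").
Base order: A manager labeled a parcel when a director had intervened after the meeting.

5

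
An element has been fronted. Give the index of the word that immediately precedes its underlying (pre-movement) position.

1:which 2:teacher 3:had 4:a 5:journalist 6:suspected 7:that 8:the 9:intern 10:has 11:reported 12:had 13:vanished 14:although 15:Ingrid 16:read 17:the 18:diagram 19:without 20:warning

The displaced element is "which teacher" (word 2).
It is linked across 2 clause boundaries (that → Ø).
It functions as the subject of "vanished", so the gap sits immediately after word 11 ("reported").
Base order: A journalist had suspected that the intern has reported which teacher had vanished although Ingrid read the diagram without warning.

11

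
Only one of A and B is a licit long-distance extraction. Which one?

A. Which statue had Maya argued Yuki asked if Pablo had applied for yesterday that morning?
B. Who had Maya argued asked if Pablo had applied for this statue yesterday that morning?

B

In A, the wh-phrase is extracted from inside a wh-island (introduced by "if"), which blocks movement.
In B, the extraction path crosses only that-complement boundaries, which are transparent.
So B is grammatical.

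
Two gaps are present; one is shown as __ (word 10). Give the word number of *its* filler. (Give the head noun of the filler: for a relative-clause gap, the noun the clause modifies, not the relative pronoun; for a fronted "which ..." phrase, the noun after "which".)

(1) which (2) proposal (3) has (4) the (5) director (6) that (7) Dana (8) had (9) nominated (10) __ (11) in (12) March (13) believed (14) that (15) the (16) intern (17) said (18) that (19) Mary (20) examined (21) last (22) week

The marked gap is inside the relative clause, the direct object of "nominated".
Its filler is the head noun "director" (via "that"), at word 5.
(The other dependency links word 2 to a gap after word 20.)

5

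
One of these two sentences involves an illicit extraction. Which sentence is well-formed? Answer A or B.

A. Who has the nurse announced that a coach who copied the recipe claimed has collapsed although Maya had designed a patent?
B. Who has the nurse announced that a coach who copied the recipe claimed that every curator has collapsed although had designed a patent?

In B, the wh-phrase is extracted from inside an adjunct island (introduced by "although"), which blocks movement.
In A, the extraction path crosses only that-complement boundaries, which are transparent.
So A is grammatical.

A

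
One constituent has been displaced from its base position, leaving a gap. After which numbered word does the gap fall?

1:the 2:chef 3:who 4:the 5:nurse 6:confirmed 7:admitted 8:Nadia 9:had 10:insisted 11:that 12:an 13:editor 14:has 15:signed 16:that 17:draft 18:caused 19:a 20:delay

6

The displaced element is "the chef" (word 2).
It is linked across 1 clause boundary (Ø).
It functions as the subject of "admitted", so the gap sits immediately after word 6 ("confirmed").
Base order: The nurse confirmed the chef admitted Nadia had insisted that an editor has signed that draft.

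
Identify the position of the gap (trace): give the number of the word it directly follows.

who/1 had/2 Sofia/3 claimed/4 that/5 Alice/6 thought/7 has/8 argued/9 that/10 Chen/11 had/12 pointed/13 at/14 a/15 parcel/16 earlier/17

The displaced element is "who" (word 1).
It is linked across 2 clause boundaries (that → Ø).
It functions as the subject of "argued", so the gap sits immediately after word 7 ("thought").
Base order: Sofia had claimed that Alice thought who has argued that Chen had pointed at a parcel earlier.

7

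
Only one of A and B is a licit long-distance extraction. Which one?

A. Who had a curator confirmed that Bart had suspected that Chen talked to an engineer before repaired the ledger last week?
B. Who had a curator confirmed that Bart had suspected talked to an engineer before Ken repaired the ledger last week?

In A, the wh-phrase is extracted from inside an adjunct island (introduced by "before"), which blocks movement.
In B, the extraction path crosses only that-complement boundaries, which are transparent.
So B is grammatical.

B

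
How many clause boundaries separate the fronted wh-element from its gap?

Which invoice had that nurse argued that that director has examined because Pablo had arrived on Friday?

"which invoice" is extracted from the object of "examined".
Boundaries crossed, outermost first: [that] — 1 in total.

1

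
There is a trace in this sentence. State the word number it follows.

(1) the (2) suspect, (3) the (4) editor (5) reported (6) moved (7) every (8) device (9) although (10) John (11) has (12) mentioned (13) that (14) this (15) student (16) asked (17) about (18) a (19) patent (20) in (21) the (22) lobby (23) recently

5

The displaced element is "the suspect" (word 2).
It is linked across 1 clause boundary (Ø).
It functions as the subject of "moved", so the gap sits immediately after word 5 ("reported").
Base order: The editor reported the suspect moved every device although John has mentioned that this student asked about a patent in the lobby recently.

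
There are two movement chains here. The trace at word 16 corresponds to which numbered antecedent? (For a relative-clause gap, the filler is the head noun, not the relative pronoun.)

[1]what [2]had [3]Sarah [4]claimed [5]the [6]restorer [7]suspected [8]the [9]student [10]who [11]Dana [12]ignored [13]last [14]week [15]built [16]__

The marked gap is the direct object of "built".
Its filler is the fronted wh-phrase "what", at word 1.
(The other dependency links word 9 to a gap after word 12.)

1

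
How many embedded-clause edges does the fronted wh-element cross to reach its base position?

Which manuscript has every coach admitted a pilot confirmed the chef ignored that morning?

2

"which manuscript" is extracted from the object of "ignored".
Boundaries crossed, outermost first: [Ø], [Ø] — 2 in total.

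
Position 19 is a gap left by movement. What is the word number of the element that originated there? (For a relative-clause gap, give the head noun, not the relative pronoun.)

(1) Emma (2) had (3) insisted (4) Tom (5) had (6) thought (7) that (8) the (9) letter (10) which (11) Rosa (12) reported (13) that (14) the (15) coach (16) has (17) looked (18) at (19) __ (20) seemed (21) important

The gap at 19 is the prepositional object of "looked", inside a relative clause.
The relative pronoun is "which" (word 10); it is bound by the head noun immediately before it.
Its filler is the head noun "letter", at word 9.

9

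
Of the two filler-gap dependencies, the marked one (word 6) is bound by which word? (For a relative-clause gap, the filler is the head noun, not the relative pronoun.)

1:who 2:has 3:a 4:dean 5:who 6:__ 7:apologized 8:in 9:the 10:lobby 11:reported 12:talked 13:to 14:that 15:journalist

The marked gap is inside the relative clause, the subject of "apologized".
Its filler is the head noun "dean" (via "who"), at word 4.
(The other dependency links word 1 to a gap after word 11.)

4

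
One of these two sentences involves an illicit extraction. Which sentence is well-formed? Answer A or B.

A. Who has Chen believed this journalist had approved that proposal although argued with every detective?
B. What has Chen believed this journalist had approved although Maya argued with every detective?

In A, the wh-phrase is extracted from inside an adjunct island (introduced by "although"), which blocks movement.
In B, the extraction path crosses only that-complement boundaries, which are transparent.
So B is grammatical.

B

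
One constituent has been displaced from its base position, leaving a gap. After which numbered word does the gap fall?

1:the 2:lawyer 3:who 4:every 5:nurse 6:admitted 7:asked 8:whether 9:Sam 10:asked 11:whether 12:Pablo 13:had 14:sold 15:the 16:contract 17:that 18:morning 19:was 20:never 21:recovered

6

The displaced element is "the lawyer" (word 2).
It is linked across 1 clause boundary (Ø).
It functions as the subject of "asked", so the gap sits immediately after word 6 ("admitted").
Base order: Every nurse admitted that the lawyer asked whether Sam asked whether Pablo had sold the contract that morning.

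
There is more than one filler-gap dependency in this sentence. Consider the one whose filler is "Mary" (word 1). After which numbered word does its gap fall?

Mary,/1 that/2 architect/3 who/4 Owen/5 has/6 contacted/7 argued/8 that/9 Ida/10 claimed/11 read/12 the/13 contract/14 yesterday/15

The displaced element is "Mary" (word 1).
It is linked across 2 clause boundaries (that → Ø).
It functions as the subject of "read", so the gap sits immediately after word 11 ("claimed").
Base order: That architect who Owen has contacted argued that Ida claimed that Mary read the contract yesterday.

11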